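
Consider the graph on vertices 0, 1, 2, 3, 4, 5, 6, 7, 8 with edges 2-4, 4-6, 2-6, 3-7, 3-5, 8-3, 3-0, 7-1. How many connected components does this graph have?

2

Starting from 2 we can reach 2, 4, 6. That is one component of size 3.
Starting from 0 we can reach 0, 1, 3, 5, 7, 8. That is one component of size 6.
Total: 2 components.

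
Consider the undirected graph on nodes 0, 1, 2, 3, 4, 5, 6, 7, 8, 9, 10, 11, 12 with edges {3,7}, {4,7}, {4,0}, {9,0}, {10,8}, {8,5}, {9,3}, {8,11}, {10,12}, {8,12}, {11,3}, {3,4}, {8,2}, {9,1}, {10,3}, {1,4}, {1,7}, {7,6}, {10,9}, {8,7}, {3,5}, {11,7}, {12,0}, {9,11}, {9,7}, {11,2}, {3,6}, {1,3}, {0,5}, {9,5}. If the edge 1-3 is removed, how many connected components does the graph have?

1 and 3 are still connected via 1-9-3, so the component count stays at 1.

1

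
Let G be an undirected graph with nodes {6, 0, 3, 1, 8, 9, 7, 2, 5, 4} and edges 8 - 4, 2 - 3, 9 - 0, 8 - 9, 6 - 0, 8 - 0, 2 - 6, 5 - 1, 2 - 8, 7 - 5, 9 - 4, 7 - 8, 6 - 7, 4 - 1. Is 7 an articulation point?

Deleting 7 leaves 1 component (was 1) (its neighbors 5, 6, 8 remain connected to each other), so 7 is not a cut vertex.

No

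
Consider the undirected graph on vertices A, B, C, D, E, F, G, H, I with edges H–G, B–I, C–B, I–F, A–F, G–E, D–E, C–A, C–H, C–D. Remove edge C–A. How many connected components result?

C and A are still connected via C-B-I-F-A, so the component count stays at 1.

1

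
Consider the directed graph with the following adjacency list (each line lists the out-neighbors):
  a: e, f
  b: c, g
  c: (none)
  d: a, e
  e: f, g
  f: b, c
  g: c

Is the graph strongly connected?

There is no directed path from g to d, so the graph is not strongly connected.

No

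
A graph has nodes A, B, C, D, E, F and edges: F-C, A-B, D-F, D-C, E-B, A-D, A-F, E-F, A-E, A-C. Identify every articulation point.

none

Removing A, for instance, still leaves 1 component. No single vertex removal increases the component count — the graph has no articulation points.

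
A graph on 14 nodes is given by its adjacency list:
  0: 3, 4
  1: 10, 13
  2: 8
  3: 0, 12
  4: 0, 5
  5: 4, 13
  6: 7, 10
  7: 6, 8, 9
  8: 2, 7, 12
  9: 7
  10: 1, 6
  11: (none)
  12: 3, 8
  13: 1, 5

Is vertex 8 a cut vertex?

Deleting 8 raises the number of components from 2 to 3, so 8 is a cut vertex.

Yes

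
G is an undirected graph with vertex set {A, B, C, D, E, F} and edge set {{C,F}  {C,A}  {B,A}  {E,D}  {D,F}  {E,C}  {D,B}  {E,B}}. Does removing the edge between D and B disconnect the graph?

No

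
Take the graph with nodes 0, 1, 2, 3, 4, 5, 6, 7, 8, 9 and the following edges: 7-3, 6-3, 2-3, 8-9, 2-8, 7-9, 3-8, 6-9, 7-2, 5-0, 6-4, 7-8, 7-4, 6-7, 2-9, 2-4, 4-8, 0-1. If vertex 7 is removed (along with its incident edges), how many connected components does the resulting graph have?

2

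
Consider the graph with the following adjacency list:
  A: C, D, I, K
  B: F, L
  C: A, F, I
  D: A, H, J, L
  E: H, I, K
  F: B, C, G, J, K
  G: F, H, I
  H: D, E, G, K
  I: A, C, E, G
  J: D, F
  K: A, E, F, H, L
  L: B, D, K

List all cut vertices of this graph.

none

Removing F, for instance, still leaves 1 component. No single vertex removal increases the component count — the graph has no articulation points.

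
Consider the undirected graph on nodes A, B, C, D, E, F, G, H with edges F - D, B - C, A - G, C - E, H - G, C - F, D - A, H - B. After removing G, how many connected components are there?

1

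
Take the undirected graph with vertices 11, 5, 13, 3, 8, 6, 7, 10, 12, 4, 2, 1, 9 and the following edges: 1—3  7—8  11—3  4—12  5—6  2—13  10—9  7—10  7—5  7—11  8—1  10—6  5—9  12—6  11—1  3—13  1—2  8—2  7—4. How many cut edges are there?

The edges on the cycle 11-1-3-11 are not bridges since each lies on that cycle.
Every edge lies on some cycle, so there are no bridges.

0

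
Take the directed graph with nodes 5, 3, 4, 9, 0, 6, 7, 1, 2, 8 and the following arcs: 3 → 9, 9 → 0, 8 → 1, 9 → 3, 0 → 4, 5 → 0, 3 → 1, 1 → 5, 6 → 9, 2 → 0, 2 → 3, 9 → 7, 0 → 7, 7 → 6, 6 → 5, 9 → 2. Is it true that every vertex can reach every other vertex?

No

There is no directed path from 4 to 9, so the graph is not strongly connected.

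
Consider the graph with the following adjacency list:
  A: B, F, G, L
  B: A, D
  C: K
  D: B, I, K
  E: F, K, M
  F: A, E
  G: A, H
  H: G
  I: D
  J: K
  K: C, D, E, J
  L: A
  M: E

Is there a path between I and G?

Yes

From I we can reach A, B, C, D, E, F, G, H, I, J, K, L, M, which includes G.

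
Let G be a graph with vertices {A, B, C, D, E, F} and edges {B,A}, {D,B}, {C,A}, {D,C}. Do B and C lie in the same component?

From B we can reach A, B, C, D, which includes C.

Yes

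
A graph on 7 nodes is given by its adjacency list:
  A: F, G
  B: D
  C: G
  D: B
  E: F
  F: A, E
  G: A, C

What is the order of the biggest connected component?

5

Starting from B we can reach B, D. That is one component of size 2.
Starting from A we can reach A, C, E, F, G. That is one component of size 5.
The largest has 5 vertices.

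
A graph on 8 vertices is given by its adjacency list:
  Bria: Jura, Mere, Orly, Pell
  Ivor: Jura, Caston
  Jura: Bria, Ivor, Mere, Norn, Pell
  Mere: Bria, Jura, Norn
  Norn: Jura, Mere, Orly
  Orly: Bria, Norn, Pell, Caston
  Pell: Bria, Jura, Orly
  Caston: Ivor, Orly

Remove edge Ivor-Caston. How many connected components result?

Ivor and Caston are still connected via Ivor-Jura-Norn-Orly-Caston, so the component count stays at 1.

1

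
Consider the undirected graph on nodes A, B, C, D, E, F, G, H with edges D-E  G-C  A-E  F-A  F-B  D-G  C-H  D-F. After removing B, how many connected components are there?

With B gone, the remaining components are: {A, C, D, E, F, G, H}.
That is 1 component.

1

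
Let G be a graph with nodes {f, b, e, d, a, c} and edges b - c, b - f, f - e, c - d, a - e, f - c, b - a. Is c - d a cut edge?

Yes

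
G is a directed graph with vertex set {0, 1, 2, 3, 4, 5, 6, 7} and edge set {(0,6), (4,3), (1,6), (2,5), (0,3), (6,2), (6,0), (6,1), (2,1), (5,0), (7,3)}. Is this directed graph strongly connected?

No

There is no directed path from 4 to 0, so the graph is not strongly connected.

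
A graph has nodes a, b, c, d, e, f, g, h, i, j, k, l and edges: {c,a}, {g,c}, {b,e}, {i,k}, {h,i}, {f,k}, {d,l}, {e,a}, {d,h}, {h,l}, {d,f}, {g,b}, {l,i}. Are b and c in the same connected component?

Yes

From b we can reach a, b, c, e, g, which includes c.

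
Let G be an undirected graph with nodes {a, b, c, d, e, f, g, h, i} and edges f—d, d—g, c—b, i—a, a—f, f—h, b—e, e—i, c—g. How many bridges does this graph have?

The edges on the cycle c-b-e-i-a-f-d-g-c are not bridges since each lies on that cycle.
But removing h—f disconnects h from f — this is a bridge.

1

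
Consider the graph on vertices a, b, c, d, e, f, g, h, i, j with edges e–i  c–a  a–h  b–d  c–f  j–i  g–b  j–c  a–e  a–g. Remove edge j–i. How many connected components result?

1

j and i are still connected via j-c-a-e-i, so the component count stays at 1.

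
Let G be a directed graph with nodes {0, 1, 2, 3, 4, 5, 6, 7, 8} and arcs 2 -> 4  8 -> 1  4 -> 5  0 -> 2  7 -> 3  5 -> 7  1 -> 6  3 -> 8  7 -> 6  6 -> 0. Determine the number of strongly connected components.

1

{0, 1, 2, 3, 4, 5, 6, 7, 8} are all mutually reachable — one SCC of size 9.
That gives 1 strongly connected component.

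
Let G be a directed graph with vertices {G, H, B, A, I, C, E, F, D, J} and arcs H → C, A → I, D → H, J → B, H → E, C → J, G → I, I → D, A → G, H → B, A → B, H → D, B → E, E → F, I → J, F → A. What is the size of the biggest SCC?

10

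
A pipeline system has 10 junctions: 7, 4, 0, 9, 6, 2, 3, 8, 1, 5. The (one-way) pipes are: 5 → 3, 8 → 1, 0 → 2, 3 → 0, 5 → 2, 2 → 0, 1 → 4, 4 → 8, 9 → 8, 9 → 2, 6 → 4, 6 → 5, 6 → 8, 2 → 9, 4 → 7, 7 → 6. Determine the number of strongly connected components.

1

{0, 1, 2, 3, 4, 5, 6, 7, 8, 9} are all mutually reachable — one SCC of size 10.
That gives 1 strongly connected component.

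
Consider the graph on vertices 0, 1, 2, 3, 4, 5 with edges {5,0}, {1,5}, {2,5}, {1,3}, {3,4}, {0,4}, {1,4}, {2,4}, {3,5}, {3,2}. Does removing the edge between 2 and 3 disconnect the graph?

No

After removing 2—3, the path 2-5-3 still connects them, so the edge is not a bridge.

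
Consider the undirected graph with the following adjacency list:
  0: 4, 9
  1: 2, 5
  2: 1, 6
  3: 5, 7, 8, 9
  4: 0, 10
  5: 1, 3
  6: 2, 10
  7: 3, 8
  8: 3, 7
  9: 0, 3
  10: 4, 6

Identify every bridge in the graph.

none

The edges on the cycle 3-8-7-3 are not bridges since each lies on that cycle.
Every edge lies on some cycle, so there are no bridges.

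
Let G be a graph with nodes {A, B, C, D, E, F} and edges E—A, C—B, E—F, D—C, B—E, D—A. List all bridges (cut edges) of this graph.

E-F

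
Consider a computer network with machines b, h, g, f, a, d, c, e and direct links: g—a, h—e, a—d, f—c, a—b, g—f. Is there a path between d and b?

From d we can reach a, b, c, d, f, g, which includes b.

Yes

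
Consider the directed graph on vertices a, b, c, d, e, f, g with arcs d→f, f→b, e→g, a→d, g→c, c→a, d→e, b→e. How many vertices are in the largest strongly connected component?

7

{a, b, c, d, e, f, g} are all mutually reachable — one SCC of size 7.
The largest has 7 vertices.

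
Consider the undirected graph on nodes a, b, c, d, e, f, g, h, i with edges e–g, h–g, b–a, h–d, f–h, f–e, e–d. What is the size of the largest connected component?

c is isolated — a component by itself.
i is isolated — a component by itself.
Starting from a we can reach a, b. That is one component of size 2.
Starting from d we can reach d, e, f, g, h. That is one component of size 5.
The largest has 5 vertices.

5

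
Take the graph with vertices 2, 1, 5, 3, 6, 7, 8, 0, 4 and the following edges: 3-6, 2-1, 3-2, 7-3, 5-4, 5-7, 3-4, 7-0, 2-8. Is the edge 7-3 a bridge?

After removing 7-3, the path 7-5-4-3 still connects them, so the edge is not a bridge.

No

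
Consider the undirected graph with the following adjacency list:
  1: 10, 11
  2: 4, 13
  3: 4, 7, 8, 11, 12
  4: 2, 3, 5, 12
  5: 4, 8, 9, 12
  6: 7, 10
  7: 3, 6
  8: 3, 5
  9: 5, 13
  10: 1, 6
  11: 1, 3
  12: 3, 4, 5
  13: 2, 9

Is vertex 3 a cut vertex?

Deleting 3 raises the number of components from 1 to 2, so 3 is a cut vertex.

Yes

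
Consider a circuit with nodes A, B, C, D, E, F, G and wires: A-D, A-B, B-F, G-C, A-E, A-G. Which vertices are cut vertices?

A, B, G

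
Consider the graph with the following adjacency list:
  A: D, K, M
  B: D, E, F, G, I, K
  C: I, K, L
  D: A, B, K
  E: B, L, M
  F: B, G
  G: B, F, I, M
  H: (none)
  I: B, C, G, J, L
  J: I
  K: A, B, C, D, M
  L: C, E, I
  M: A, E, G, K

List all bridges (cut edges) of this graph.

The edges on the cycle C-K-B-E-L-C are not bridges since each lies on that cycle.
But removing I-J disconnects I from J — this is a bridge.

I-J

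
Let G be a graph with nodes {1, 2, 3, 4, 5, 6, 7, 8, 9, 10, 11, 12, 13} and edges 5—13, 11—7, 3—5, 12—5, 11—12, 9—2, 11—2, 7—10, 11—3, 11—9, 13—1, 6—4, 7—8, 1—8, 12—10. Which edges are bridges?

The edges on the cycle 11-9-2-11 are not bridges since each lies on that cycle.
But removing 6—4 disconnects 6 from 4 — this is a bridge.

4-6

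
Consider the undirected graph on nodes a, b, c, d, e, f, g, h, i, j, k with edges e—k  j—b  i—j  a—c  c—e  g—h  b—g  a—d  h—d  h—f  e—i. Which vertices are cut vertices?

Removing e increases the component count from 1 to 2, so e is a cut vertex.
Removing h increases the component count from 1 to 2, so h is a cut vertex.
By contrast removing c leaves 1 component; it is not a cut vertex. No other vertex is a cut vertex either.

e, h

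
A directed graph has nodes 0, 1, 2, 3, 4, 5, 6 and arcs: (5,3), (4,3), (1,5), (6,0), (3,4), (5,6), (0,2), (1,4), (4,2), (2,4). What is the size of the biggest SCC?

3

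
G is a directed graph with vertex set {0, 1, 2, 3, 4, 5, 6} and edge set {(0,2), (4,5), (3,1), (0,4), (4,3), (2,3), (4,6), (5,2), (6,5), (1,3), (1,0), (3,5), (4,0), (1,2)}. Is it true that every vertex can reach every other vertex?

Yes

From 4 we can reach every vertex (0, 1, 2, 3, 4, 5, 6), and every vertex can reach 4 (0, 1, 2, 3, 4, 5, 6). So the whole graph is one strongly connected component.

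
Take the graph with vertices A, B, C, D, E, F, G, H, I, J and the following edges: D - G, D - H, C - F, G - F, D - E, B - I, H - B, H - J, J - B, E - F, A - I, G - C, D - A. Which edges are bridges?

The edges on the cycle G-C-F-G are not bridges since each lies on that cycle.
Every edge lies on some cycle, so there are no bridges.

none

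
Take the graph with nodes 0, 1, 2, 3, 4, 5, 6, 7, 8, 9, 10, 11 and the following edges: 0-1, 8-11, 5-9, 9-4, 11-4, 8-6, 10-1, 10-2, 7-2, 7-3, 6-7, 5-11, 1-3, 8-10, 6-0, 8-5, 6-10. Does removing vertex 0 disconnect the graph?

Deleting 0 leaves 1 component (was 1) (its neighbors 1, 6 remain connected to each other), so 0 is not a cut vertex.

No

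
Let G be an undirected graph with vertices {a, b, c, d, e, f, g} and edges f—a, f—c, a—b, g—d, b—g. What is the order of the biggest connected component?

e is isolated — a component by itself.
Starting from a we can reach a, b, c, d, f, g. That is one component of size 6.
The largest has 6 vertices.

6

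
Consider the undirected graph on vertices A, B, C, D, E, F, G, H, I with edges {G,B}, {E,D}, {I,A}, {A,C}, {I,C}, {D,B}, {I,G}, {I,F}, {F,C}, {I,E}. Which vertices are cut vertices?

I

Removing I increases the component count from 2 to 3, so I is a cut vertex.
By contrast removing B leaves 2 components; it is not a cut vertex. No other vertex is a cut vertex either.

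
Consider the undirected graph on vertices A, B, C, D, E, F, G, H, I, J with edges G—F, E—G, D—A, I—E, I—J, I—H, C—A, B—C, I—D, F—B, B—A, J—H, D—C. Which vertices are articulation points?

I

Removing I increases the component count from 1 to 2, so I is a cut vertex.
By contrast removing J leaves 1 component; it is not a cut vertex. No other vertex is a cut vertex either.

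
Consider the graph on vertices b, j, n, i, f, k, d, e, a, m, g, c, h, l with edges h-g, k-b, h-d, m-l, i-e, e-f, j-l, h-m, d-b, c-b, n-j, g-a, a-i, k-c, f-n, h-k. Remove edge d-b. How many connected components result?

1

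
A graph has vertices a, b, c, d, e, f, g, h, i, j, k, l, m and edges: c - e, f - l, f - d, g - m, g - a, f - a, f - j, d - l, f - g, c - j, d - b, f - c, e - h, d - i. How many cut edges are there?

5

The edges on the cycle f-d-l-f are not bridges since each lies on that cycle.
But removing g - m disconnects g from m; removing h - e disconnects h from e; removing d - b disconnects d from b; removing c - e disconnects c from e — these are bridges.
In total 5 edges are bridges.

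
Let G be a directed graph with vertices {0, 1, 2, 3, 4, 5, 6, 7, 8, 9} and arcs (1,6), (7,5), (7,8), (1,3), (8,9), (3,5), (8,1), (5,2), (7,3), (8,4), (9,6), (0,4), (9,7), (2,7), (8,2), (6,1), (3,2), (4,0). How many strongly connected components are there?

{1, 2, 3, 5, 6, 7, 8, 9} are all mutually reachable — one SCC of size 8.
{0, 4} are all mutually reachable — one SCC of size 2.
That gives 2 strongly connected components.

2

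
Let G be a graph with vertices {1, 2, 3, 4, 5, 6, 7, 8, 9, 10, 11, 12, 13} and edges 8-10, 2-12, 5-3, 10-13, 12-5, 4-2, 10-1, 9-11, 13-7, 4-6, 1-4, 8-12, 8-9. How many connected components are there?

Starting from 1 we can reach 1, 2, 3, 4, 5, 6, 7, 8, 9, 10, 11, 12, 13. That is one component of size 13.
Total: 1 component.

1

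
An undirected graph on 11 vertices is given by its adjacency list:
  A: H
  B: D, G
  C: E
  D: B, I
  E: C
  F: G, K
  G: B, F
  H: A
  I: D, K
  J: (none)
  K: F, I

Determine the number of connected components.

4

J is isolated — a component by itself.
Starting from C we can reach C, E. That is one component of size 2.
Starting from A we can reach A, H. That is one component of size 2.
Starting from B we can reach B, D, F, G, I, K. That is one component of size 6.
Total: 4 components.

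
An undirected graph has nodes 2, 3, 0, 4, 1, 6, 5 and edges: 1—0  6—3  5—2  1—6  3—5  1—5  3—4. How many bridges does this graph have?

The edges on the cycle 1-6-3-5-1 are not bridges since each lies on that cycle.
But removing 3—4 disconnects 3 from 4; removing 5—2 disconnects 5 from 2; removing 1—0 disconnects 1 from 0 — these are bridges.
That makes 3 bridges.

3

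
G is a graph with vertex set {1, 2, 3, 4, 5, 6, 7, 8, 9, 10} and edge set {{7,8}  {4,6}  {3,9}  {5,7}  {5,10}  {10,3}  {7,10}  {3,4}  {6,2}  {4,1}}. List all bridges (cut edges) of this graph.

1-4, 10-3, 2-6, 3-4, 3-9, 4-6, 7-8

The edges on the cycle 5-7-10-5 are not bridges since each lies on that cycle.
But removing 3-4 disconnects 3 from 4; removing 6-2 disconnects 6 from 2; removing 10-3 disconnects 10 from 3; removing 4-6 disconnects 4 from 6 — these are bridges.
In total 7 edges are bridges.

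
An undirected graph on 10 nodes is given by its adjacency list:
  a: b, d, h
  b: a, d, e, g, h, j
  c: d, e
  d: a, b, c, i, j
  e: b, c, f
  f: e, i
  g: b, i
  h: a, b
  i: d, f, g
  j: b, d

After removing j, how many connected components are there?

1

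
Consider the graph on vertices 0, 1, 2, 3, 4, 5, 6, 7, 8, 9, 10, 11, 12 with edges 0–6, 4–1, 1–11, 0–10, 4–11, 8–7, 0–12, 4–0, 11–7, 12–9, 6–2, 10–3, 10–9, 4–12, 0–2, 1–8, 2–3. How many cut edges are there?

The edges on the cycle 4-1-8-7-11-4 are not bridges since each lies on that cycle.
Every edge lies on some cycle, so there are no bridges.

0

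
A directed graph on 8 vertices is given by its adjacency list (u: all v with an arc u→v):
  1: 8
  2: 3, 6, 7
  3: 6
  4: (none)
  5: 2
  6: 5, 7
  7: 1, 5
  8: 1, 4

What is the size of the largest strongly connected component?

{2, 3, 5, 6, 7} are all mutually reachable — one SCC of size 5.
{1, 8} are all mutually reachable — one SCC of size 2.
{4} is an SCC by itself.
The largest has 5 vertices.

5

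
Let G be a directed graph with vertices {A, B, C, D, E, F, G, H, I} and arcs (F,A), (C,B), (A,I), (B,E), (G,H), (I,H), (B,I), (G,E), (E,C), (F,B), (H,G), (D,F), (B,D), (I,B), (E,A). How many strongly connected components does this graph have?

{A, B, C, D, E, F, G, H, I} are all mutually reachable — one SCC of size 9.
That gives 1 strongly connected component.

1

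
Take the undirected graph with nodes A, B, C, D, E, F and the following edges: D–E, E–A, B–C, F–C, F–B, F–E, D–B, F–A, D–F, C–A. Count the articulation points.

0

Removing C, for instance, still leaves 1 component. No single vertex removal increases the component count — the graph has no articulation points.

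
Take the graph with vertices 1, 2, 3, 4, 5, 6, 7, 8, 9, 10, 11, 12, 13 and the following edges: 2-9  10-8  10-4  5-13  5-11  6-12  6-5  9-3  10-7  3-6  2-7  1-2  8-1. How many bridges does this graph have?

The edges on the cycle 10-8-1-2-7-10 are not bridges since each lies on that cycle.
But removing 12-6 disconnects 12 from 6; removing 5-13 disconnects 5 from 13; removing 10-4 disconnects 10 from 4; removing 5-11 disconnects 5 from 11 — these are bridges.
In total 8 edges are bridges.

8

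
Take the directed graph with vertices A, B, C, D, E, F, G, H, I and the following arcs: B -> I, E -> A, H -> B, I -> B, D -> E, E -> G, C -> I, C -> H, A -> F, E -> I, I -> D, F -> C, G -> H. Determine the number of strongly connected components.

1

{A, B, C, D, E, F, G, H, I} are all mutually reachable — one SCC of size 9.
That gives 1 strongly connected component.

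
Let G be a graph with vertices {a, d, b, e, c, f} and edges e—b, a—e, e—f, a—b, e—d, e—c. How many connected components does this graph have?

1

Starting from a we can reach a, b, c, d, e, f. That is one component of size 6.
Total: 1 component.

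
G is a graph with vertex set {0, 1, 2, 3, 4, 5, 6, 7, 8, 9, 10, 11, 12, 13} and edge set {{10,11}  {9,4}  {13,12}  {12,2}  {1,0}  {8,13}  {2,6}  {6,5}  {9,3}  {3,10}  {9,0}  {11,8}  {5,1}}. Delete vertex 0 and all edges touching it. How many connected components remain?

With 0 gone, the remaining components are: {7}; {1, 2, 3, 4, 5, 6, 8, 9, 10, 11, 12, 13}.
That is 2 components.

2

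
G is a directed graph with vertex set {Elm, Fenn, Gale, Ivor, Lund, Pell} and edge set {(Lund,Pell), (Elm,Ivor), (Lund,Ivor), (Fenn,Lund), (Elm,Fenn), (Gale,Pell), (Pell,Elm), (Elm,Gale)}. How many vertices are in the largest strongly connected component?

5

{Elm, Fenn, Gale, Lund, Pell} are all mutually reachable — one SCC of size 5.
{Ivor} is an SCC by itself.
The largest has 5 vertices.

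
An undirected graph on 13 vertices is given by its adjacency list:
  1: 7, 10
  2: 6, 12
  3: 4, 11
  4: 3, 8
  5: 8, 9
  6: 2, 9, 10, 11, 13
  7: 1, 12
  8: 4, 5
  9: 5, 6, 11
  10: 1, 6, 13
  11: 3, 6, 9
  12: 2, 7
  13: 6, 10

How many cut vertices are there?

1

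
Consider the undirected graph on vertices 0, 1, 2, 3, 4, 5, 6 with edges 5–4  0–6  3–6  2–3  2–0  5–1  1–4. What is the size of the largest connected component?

Starting from 1 we can reach 1, 4, 5. That is one component of size 3.
Starting from 0 we can reach 0, 2, 3, 6. That is one component of size 4.
The largest has 4 vertices.

4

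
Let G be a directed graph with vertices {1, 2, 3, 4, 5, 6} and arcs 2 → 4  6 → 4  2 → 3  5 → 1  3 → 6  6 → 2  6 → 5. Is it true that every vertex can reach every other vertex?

There is no directed path from 4 to 2, so the graph is not strongly connected.

No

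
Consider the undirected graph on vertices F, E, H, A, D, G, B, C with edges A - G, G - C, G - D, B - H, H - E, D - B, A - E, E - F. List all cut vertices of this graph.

E, G

Removing E increases the component count from 1 to 2, so E is a cut vertex.
Removing G increases the component count from 1 to 2, so G is a cut vertex.
By contrast removing A leaves 1 component; it is not a cut vertex. No other vertex is a cut vertex either.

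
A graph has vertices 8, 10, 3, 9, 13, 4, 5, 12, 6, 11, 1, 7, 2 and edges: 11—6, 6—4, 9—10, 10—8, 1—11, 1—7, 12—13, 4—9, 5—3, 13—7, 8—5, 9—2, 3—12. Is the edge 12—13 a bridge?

After removing 12—13, the path 12-3-5-8-10-9-4-6-11-1-7-13 still connects them, so the edge is not a bridge.

No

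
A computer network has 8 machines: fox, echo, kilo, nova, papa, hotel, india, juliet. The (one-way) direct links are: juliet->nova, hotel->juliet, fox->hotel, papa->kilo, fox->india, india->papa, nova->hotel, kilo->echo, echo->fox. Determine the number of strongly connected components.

2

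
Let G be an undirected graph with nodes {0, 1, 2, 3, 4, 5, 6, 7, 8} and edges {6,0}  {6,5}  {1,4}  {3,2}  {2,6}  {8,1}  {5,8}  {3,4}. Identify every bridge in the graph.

The edges on the cycle 3-2-6-5-8-1-4-3 are not bridges since each lies on that cycle.
But removing 6–0 disconnects 6 from 0 — this is a bridge.

0-6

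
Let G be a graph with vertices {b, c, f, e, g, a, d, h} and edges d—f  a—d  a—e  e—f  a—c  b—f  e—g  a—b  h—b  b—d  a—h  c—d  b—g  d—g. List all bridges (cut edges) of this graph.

The edges on the cycle a-h-b-a are not bridges since each lies on that cycle.
Every edge lies on some cycle, so there are no bridges.

none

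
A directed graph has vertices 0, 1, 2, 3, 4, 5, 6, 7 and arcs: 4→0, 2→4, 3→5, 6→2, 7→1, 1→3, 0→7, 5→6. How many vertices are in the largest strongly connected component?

{0, 1, 2, 3, 4, 5, 6, 7} are all mutually reachable — one SCC of size 8.
The largest has 8 vertices.

8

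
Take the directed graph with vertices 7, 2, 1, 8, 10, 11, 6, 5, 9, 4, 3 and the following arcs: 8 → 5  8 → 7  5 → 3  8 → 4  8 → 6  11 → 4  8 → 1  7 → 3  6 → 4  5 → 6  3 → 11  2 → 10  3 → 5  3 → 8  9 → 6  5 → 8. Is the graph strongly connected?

No

There is no directed path from 3 to 10, so the graph is not strongly connected.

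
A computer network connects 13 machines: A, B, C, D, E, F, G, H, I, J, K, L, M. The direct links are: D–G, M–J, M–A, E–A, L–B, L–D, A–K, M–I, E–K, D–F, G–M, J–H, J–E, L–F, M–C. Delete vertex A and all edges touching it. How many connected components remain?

1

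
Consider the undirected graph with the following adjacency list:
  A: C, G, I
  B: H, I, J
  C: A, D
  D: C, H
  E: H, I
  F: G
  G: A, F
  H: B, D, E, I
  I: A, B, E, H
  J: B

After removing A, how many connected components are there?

2

With A gone, the remaining components are: {F, G}; {B, C, D, E, H, I, J}.
That is 2 components.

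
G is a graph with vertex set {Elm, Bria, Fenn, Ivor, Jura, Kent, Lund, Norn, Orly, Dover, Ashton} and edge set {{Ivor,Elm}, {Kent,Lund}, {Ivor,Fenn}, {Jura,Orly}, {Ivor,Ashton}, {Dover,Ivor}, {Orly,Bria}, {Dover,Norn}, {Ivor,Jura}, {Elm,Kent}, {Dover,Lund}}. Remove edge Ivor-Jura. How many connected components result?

2

Before removal there is 1 component.
Ivor-Jura is a bridge — removing it separates Ivor's side from Jura's side.
After removal: 2 components.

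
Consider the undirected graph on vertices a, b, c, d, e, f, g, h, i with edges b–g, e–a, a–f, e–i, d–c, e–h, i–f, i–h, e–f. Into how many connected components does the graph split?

3

Starting from c we can reach c, d. That is one component of size 2.
Starting from b we can reach b, g. That is one component of size 2.
Starting from a we can reach a, e, f, h, i. That is one component of size 5.
Total: 3 components.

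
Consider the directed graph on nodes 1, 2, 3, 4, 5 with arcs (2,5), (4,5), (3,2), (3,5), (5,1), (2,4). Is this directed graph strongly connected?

There is no directed path from 4 to 2, so the graph is not strongly connected.

No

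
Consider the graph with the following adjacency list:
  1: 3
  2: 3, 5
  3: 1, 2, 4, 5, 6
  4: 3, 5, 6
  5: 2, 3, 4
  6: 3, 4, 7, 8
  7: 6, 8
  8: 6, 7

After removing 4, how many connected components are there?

With 4 gone, the remaining components are: {1, 2, 3, 5, 6, 7, 8}.
That is 1 component.

1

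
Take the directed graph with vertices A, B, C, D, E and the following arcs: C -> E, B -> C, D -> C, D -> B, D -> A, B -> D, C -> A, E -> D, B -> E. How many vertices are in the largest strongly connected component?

{B, C, D, E} are all mutually reachable — one SCC of size 4.
{A} is an SCC by itself.
The largest has 4 vertices.

4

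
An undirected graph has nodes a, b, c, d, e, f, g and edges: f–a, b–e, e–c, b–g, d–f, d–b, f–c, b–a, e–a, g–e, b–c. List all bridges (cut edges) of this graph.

The edges on the cycle b-g-e-b are not bridges since each lies on that cycle.
Every edge lies on some cycle, so there are no bridges.

none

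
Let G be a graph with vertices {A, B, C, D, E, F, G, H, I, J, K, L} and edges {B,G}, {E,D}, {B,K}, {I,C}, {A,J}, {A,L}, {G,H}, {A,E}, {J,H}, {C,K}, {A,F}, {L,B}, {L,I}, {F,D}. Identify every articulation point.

A

Removing A increases the component count from 1 to 2, so A is a cut vertex.
By contrast removing B leaves 1 component; it is not a cut vertex. No other vertex is a cut vertex either.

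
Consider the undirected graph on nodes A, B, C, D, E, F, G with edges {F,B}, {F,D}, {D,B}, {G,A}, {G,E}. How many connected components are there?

C is isolated — a component by itself.
Starting from A we can reach A, E, G. That is one component of size 3.
Starting from B we can reach B, D, F. That is one component of size 3.
Total: 3 components.

3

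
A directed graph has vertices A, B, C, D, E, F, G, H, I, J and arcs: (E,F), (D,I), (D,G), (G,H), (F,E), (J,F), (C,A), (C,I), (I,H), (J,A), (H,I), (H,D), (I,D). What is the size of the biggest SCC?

{D, G, H, I} are all mutually reachable — one SCC of size 4.
{E, F} are all mutually reachable — one SCC of size 2.
{C} is an SCC by itself.
{A} is an SCC by itself.
{J} is an SCC by itself.
(and 1 more singleton SCC)
The largest has 4 vertices.

4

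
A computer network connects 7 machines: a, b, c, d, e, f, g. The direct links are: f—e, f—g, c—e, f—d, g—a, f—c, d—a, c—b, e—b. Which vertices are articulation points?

Removing f increases the component count from 1 to 2, so f is a cut vertex.
By contrast removing e leaves 1 component; it is not a cut vertex. No other vertex is a cut vertex either.

f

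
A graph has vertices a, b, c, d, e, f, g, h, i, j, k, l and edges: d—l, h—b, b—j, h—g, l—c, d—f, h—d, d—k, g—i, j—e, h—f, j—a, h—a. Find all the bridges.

The edges on the cycle h-d-f-h are not bridges since each lies on that cycle.
But removing d—k disconnects d from k; removing l—d disconnects l from d; removing g—i disconnects g from i; removing h—g disconnects h from g — these are bridges.
In total 6 edges are bridges.

c-l, d-k, d-l, e-j, g-h, g-i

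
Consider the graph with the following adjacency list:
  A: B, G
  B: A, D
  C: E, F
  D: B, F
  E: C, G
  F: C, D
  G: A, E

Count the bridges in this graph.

0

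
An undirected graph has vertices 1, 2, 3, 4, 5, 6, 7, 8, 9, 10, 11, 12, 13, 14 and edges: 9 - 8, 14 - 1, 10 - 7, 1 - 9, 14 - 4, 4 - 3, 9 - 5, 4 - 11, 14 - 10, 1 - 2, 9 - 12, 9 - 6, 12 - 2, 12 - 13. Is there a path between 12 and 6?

Yes

From 12 we can reach 1, 2, 3, 4, 5, 6, 7, 8, 9, 10, 11, 12, 13, 14, which includes 6.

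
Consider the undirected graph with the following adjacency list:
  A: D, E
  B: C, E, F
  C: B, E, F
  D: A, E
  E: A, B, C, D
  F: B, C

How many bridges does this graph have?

0

The edges on the cycle E-A-D-E are not bridges since each lies on that cycle.
Every edge lies on some cycle, so there are no bridges.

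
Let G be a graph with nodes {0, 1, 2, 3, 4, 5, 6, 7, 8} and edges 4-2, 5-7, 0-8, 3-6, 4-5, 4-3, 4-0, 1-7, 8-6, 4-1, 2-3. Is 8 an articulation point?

No

Deleting 8 leaves 1 component (was 1) (its neighbors 0, 6 remain connected to each other), so 8 is not a cut vertex.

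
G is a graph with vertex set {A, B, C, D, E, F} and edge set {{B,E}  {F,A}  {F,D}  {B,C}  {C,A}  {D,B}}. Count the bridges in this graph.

The edges on the cycle F-D-B-C-A-F are not bridges since each lies on that cycle.
But removing B-E disconnects B from E — this is a bridge.

1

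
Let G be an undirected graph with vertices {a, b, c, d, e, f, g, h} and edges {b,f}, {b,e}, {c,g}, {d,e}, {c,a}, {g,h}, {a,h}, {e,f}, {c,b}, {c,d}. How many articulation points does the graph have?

1

Removing c increases the component count from 1 to 2, so c is a cut vertex.
By contrast removing f leaves 1 component; it is not a cut vertex. No other vertex is a cut vertex either.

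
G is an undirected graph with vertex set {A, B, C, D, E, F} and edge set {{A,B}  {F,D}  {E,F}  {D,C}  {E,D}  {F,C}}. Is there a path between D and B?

The component containing D is {C, D, E, F}, and B is not in it.

No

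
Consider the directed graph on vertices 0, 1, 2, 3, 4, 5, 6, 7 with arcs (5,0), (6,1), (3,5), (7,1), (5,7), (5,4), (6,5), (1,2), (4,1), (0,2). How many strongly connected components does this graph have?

8

{4} is an SCC by itself.
{5} is an SCC by itself.
{2} is an SCC by itself.
{1} is an SCC by itself.
{0} is an SCC by itself.
(and 3 more singleton SCCs)
That gives 8 strongly connected components.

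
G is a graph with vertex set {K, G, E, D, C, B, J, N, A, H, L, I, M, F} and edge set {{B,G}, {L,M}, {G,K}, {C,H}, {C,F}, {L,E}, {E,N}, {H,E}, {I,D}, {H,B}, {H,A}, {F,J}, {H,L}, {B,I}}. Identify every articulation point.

Removing B increases the component count from 1 to 3, so B is a cut vertex.
Removing C increases the component count from 1 to 2, so C is a cut vertex.
Removing E increases the component count from 1 to 2, so E is a cut vertex.
Likewise F, G, H, I, L are cut vertices.
By contrast removing N leaves 1 component; it is not a cut vertex. No other vertex is a cut vertex either.

B, C, E, F, G, H, I, L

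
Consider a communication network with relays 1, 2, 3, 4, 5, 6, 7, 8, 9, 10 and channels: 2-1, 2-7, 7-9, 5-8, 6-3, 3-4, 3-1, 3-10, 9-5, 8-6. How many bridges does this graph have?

2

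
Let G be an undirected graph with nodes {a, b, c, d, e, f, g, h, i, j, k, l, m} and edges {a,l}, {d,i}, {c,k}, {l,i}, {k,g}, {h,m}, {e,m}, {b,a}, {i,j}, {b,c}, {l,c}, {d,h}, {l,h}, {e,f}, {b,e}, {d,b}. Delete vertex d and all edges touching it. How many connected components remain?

1

With d gone, the remaining components are: {a, b, c, e, f, g, h, i, j, k, l, m}.
That is 1 component.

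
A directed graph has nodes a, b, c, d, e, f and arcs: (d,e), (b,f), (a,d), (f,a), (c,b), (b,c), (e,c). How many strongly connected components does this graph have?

{a, b, c, d, e, f} are all mutually reachable — one SCC of size 6.
That gives 1 strongly connected component.

1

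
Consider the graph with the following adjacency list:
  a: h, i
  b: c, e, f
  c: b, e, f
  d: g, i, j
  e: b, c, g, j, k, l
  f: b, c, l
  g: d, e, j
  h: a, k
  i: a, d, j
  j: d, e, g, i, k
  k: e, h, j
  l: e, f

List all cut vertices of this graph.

e

Removing e increases the component count from 1 to 2, so e is a cut vertex.
By contrast removing g leaves 1 component; it is not a cut vertex. No other vertex is a cut vertex either.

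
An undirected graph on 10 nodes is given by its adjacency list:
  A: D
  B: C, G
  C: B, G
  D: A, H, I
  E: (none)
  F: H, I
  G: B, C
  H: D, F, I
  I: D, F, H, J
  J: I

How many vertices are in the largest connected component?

E is isolated — a component by itself.
Starting from B we can reach B, C, G. That is one component of size 3.
Starting from A we can reach A, D, F, H, I, J. That is one component of size 6.
The largest has 6 vertices.

6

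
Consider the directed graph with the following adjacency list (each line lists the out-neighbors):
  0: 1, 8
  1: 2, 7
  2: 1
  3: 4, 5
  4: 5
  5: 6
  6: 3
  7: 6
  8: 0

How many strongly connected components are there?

{3, 4, 5, 6} are all mutually reachable — one SCC of size 4.
{1, 2} are all mutually reachable — one SCC of size 2.
{0, 8} are all mutually reachable — one SCC of size 2.
{7} is an SCC by itself.
That gives 4 strongly connected components.

4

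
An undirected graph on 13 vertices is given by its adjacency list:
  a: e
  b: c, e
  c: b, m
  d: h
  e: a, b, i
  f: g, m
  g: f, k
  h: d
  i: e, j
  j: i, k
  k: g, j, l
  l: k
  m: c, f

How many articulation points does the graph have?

Removing e increases the component count from 2 to 3, so e is a cut vertex.
Removing k increases the component count from 2 to 3, so k is a cut vertex.
By contrast removing m leaves 2 components; it is not a cut vertex. No other vertex is a cut vertex either.

2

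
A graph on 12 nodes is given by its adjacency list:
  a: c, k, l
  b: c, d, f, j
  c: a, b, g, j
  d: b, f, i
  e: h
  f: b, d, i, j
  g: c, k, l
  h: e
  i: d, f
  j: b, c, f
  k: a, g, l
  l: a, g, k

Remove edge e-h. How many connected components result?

3

Before removal there are 2 components.
e-h is a bridge — removing it separates e's side from h's side.
After removal: 3 components.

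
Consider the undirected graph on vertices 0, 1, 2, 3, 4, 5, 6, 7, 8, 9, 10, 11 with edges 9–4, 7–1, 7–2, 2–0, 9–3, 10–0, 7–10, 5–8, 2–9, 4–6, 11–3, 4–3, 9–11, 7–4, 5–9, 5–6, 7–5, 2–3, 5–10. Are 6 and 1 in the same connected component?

From 6 we can reach 0, 1, 2, 3, 4, 5, 6, 7, 8, 9, 10, 11, which includes 1.

Yes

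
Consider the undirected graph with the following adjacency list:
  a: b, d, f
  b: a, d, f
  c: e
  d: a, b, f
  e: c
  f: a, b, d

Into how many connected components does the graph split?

Starting from c we can reach c, e. That is one component of size 2.
Starting from a we can reach a, b, d, f. That is one component of size 4.
Total: 2 components.

2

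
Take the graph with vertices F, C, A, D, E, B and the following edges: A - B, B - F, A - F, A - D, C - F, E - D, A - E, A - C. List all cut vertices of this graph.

A

Removing A increases the component count from 1 to 2, so A is a cut vertex.
By contrast removing F leaves 1 component; it is not a cut vertex. No other vertex is a cut vertex either.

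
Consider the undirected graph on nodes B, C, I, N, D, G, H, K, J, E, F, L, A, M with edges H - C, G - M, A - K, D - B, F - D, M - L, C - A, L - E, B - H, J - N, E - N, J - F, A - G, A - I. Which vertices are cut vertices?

Removing A increases the component count from 1 to 3, so A is a cut vertex.
By contrast removing J leaves 1 component; it is not a cut vertex. No other vertex is a cut vertex either.

A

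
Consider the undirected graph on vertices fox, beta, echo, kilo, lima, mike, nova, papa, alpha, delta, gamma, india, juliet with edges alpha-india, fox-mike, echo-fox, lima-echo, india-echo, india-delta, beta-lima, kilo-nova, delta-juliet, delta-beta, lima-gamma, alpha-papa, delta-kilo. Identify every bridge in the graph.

alpha-india, alpha-papa, delta-juliet, delta-kilo, echo-fox, fox-mike, gamma-lima, kilo-nova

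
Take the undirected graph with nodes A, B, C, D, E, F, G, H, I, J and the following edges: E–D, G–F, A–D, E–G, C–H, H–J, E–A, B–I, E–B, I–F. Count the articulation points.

2

Removing E increases the component count from 2 to 3, so E is a cut vertex.
Removing H increases the component count from 2 to 3, so H is a cut vertex.
By contrast removing D leaves 2 components; it is not a cut vertex. No other vertex is a cut vertex either.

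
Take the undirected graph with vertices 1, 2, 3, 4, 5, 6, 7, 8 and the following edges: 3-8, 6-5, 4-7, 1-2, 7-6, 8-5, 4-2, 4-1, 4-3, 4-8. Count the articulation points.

Removing 4 increases the component count from 1 to 2, so 4 is a cut vertex.
By contrast removing 3 leaves 1 component; it is not a cut vertex. No other vertex is a cut vertex either.

1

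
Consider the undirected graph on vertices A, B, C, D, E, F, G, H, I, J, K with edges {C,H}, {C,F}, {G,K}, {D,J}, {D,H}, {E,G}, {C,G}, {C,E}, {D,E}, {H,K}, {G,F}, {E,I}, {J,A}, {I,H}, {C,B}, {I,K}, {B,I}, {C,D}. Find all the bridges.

A-J, D-J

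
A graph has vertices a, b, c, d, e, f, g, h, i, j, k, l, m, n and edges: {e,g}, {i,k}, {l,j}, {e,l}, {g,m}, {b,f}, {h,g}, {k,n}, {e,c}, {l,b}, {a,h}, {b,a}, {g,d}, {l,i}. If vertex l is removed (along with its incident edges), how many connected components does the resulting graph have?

With l gone, the remaining components are: {j}; {i, k, n}; {a, b, c, d, e, f, g, h, m}.
That is 3 components.

3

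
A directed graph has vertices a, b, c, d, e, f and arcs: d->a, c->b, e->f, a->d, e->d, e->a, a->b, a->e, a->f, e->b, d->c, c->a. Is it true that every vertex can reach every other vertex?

No

There is no directed path from f to e, so the graph is not strongly connected.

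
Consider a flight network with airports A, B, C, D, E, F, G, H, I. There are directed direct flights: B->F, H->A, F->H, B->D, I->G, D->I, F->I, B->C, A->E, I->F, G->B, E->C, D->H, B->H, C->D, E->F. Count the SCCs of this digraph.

1

{A, B, C, D, E, F, G, H, I} are all mutually reachable — one SCC of size 9.
That gives 1 strongly connected component.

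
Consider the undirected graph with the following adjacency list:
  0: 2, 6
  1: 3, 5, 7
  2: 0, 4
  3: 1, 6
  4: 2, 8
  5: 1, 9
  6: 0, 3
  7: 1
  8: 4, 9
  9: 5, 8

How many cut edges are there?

1

The edges on the cycle 6-3-1-5-9-8-4-2-0-6 are not bridges since each lies on that cycle.
But removing 7-1 disconnects 7 from 1 — this is a bridge.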